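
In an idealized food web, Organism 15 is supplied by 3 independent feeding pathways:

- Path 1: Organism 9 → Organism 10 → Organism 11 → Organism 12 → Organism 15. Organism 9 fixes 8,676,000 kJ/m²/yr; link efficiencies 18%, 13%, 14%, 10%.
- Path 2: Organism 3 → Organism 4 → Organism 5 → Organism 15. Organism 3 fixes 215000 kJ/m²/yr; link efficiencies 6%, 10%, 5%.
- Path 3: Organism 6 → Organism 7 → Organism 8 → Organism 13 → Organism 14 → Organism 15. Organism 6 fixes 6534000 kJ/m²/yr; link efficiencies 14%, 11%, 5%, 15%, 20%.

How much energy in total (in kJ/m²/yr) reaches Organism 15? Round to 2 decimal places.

Path 1: 8676000 × 0.18 × 0.13 × 0.14 × 0.1 = 2842.2576 kJ/m²/yr
Path 2: 215000 × 0.06 × 0.1 × 0.05 = 64.5 kJ/m²/yr
Path 3: 6534000 × 0.14 × 0.11 × 0.05 × 0.15 × 0.2 = 150.9354 kJ/m²/yr
Total at Organism 15: 2842.2576 + 64.5 + 150.9354 = 3057.693 kJ/m²/yr

3057.69 kJ/m²/yr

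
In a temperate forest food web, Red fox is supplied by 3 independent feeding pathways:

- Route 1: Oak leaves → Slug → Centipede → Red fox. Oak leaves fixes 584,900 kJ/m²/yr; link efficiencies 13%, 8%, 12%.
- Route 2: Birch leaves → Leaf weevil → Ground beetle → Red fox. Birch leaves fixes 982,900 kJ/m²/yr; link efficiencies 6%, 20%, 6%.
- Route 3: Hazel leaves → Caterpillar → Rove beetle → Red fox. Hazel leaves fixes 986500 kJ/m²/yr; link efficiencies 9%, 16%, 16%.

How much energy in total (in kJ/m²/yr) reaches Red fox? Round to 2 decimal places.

Route 1: 584900 × 0.13 × 0.08 × 0.12 = 729.9552 kJ/m²/yr
Route 2: 982900 × 0.06 × 0.2 × 0.06 = 707.688 kJ/m²/yr
Route 3: 986500 × 0.09 × 0.16 × 0.16 = 2272.896 kJ/m²/yr
Total at Red fox: 729.9552 + 707.688 + 2272.896 = 3710.5392 kJ/m²/yr

3710.54 kJ/m²/yr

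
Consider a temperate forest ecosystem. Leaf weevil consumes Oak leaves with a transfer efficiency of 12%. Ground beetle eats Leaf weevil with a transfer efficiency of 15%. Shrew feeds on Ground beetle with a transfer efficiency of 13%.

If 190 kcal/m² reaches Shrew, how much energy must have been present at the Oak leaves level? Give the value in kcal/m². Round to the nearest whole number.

Cumulative transfer efficiency: 0.12 × 0.15 × 0.13 = 0.00234
Oak leaves energy = 190 / 0.00234 = 81197 kcal/m²

81197 kcal/m²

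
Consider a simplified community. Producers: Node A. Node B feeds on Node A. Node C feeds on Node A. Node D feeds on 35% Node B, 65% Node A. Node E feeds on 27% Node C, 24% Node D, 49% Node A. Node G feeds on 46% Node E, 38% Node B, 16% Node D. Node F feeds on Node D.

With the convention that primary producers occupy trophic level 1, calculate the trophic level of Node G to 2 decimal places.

3.33

Node B: 1 + 1 = 2
Node C: 1 + 1 = 2
Node D: 1 + (0.35×2 + 0.65×1) = 2.35
Node E: 1 + (0.27×2 + 0.24×2.35 + 0.49×1) = 2.594
Node F: 1 + 2.35 = 3.35
Node G: 1 + (0.46×2.594 + 0.38×2 + 0.16×2.35) = 3.32924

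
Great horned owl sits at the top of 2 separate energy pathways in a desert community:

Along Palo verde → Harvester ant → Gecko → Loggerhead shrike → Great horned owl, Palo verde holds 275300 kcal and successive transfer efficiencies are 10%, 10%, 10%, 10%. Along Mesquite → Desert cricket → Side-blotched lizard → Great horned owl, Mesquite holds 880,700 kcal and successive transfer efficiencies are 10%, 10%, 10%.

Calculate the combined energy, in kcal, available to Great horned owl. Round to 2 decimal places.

Via Palo verde: 275300 × 0.1 × 0.1 × 0.1 × 0.1 = 27.53 kcal
Via Mesquite: 880700 × 0.1 × 0.1 × 0.1 = 880.7 kcal
Total at Great horned owl: 27.53 + 880.7 = 908.23 kcal

908.23 kcal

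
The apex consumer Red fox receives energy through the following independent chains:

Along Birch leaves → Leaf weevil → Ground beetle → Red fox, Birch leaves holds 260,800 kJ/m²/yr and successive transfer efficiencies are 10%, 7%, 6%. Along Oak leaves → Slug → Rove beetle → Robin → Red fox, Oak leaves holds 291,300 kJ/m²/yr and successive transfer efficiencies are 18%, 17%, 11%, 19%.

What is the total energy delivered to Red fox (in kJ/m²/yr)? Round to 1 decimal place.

295.8 kJ/m²/yr

Via Birch leaves: 260800 × 0.1 × 0.07 × 0.06 = 109.536 kJ/m²/yr
Via Oak leaves: 291300 × 0.18 × 0.17 × 0.11 × 0.19 = 186.298002 kJ/m²/yr
Total at Red fox: 109.536 + 186.298002 = 295.834002 kJ/m²/yr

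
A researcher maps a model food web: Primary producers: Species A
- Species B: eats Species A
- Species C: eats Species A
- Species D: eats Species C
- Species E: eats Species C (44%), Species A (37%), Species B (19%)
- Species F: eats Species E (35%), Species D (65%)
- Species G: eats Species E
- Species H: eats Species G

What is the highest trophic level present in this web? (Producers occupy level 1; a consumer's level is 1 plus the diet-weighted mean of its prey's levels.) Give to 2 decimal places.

4.63

Species B: 1 + 1 = 2
Species C: 1 + 1 = 2
Species D: 1 + 2 = 3
Species E: 1 + (0.44×2 + 0.37×1 + 0.19×2) = 2.63
Species F: 1 + (0.35×2.63 + 0.65×3) = 3.8705
Species G: 1 + 2.63 = 3.63
Species H: 1 + 3.63 = 4.63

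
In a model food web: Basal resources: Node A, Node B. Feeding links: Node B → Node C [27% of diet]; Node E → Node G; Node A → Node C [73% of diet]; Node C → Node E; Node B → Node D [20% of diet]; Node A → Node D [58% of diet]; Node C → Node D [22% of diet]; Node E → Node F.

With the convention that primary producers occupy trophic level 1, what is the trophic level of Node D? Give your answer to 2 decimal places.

Node C: 1 + (0.73×1 + 0.27×1) = 2
Node D: 1 + (0.58×1 + 0.22×2 + 0.2×1) = 2.22
Node E: 1 + 2 = 3
Node F: 1 + 3 = 4
Node G: 1 + 3 = 4

2.22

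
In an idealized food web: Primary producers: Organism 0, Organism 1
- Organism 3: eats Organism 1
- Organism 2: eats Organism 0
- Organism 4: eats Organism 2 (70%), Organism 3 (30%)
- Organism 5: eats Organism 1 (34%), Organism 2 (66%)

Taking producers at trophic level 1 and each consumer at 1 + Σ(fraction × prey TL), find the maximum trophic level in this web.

3

Organism 2: 1 + 1 = 2
Organism 3: 1 + 1 = 2
Organism 4: 1 + (0.7×2 + 0.3×2) = 3
Organism 5: 1 + (0.34×1 + 0.66×2) = 2.66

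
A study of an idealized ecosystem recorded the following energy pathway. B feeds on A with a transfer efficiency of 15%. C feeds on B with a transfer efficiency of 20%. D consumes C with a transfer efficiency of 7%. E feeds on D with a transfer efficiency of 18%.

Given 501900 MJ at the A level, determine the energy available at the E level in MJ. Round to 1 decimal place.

B: 501900 × 0.15 = 75285 MJ
C: 75285 × 0.2 = 15057 MJ
D: 15057 × 0.07 = 1053.99 MJ
E: 1053.99 × 0.18 = 189.7182 MJ

189.7 MJ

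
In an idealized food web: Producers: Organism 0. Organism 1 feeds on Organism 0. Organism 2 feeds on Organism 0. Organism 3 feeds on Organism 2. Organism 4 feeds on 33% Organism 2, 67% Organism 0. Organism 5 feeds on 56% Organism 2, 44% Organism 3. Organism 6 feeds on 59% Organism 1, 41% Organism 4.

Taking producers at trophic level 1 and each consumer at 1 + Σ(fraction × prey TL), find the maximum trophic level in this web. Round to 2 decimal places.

3.44

Organism 1: 1 + 1 = 2
Organism 2: 1 + 1 = 2
Organism 3: 1 + 2 = 3
Organism 4: 1 + (0.33×2 + 0.67×1) = 2.33
Organism 5: 1 + (0.56×2 + 0.44×3) = 3.44
Organism 6: 1 + (0.59×2 + 0.41×2.33) = 3.1353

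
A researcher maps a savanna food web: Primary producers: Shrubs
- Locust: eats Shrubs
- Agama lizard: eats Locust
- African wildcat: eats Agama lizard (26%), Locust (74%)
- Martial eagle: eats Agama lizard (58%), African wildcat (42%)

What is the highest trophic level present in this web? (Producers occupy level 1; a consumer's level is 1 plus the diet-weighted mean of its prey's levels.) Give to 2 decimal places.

Locust: 1 + 1 = 2
Agama lizard: 1 + 2 = 3
African wildcat: 1 + (0.26×3 + 0.74×2) = 3.26
Martial eagle: 1 + (0.58×3 + 0.42×3.26) = 4.1092

4.11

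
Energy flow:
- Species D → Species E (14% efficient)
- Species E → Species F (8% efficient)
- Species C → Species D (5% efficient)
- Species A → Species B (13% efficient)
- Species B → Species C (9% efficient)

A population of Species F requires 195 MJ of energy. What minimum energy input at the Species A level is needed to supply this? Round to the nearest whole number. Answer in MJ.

29761905 MJ

Cumulative transfer efficiency: 0.13 × 0.09 × 0.05 × 0.14 × 0.08 = 0.000006552
Species A energy = 195 / 0.000006552 = 29761905 MJ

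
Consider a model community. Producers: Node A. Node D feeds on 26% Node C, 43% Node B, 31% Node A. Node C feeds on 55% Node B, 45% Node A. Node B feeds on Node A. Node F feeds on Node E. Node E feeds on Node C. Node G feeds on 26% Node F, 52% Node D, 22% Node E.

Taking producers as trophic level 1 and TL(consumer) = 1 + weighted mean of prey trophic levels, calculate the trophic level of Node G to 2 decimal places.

4.44

Node B: 1 + 1 = 2
Node C: 1 + (0.55×2 + 0.45×1) = 2.55
Node D: 1 + (0.26×2.55 + 0.43×2 + 0.31×1) = 2.833
Node E: 1 + 2.55 = 3.55
Node F: 1 + 3.55 = 4.55
Node G: 1 + (0.26×4.55 + 0.52×2.833 + 0.22×3.55) = 4.43716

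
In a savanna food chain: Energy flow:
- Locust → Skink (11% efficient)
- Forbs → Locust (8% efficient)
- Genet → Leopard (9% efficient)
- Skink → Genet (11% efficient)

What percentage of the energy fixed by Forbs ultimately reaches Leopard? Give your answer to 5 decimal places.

0.00871%

Product of link efficiencies: 0.08 × 0.11 × 0.11 × 0.09 = 0.00008712
As a percentage: 0.00008712 × 100 = 0.00871%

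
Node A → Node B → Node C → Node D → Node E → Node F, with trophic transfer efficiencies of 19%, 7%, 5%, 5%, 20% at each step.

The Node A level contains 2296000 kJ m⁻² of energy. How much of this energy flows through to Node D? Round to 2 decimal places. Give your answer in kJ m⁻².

1526.84 kJ m⁻²

Node B: 2296000 × 0.19 = 436240 kJ m⁻²
Node C: 436240 × 0.07 = 30536.8 kJ m⁻²
Node D: 30536.8 × 0.05 = 1526.84 kJ m⁻²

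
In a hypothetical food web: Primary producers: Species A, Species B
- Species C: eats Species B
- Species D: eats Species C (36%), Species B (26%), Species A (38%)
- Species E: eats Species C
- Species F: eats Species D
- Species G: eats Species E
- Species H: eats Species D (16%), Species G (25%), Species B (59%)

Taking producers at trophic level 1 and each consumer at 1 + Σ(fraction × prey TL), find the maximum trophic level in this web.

Species C: 1 + 1 = 2
Species D: 1 + (0.36×2 + 0.26×1 + 0.38×1) = 2.36
Species E: 1 + 2 = 3
Species F: 1 + 2.36 = 3.36
Species G: 1 + 3 = 4
Species H: 1 + (0.16×2.36 + 0.25×4 + 0.59×1) = 2.9676

4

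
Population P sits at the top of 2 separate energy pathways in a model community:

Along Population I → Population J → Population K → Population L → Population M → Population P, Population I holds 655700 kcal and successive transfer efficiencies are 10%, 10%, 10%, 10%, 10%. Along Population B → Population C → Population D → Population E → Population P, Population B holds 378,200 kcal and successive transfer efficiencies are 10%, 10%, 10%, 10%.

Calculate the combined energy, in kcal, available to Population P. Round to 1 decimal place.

Via Population I: 655700 × 0.1 × 0.1 × 0.1 × 0.1 × 0.1 = 6.557 kcal
Via Population B: 378200 × 0.1 × 0.1 × 0.1 × 0.1 = 37.82 kcal
Total at Population P: 6.557 + 37.82 = 44.377 kcal

44.4 kcal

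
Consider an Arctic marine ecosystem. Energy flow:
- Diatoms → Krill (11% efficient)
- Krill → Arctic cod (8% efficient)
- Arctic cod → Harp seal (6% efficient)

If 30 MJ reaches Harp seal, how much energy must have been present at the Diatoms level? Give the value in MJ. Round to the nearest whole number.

Cumulative transfer efficiency: 0.11 × 0.08 × 0.06 = 0.000528
Diatoms energy = 30 / 0.000528 = 56818 MJ

56818 MJ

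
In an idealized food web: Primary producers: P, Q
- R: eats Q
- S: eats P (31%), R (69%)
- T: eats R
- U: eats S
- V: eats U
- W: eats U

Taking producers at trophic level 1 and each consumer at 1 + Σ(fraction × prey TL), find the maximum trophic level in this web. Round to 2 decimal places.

R: 1 + 1 = 2
S: 1 + (0.31×1 + 0.69×2) = 2.69
T: 1 + 2 = 3
U: 1 + 2.69 = 3.69
V: 1 + 3.69 = 4.69
W: 1 + 3.69 = 4.69

4.69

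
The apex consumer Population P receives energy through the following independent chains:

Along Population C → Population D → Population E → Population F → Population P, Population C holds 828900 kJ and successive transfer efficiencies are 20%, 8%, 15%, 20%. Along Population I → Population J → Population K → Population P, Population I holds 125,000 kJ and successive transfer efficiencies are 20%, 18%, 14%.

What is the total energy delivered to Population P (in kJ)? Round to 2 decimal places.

Via Population C: 828900 × 0.2 × 0.08 × 0.15 × 0.2 = 397.872 kJ
Via Population I: 125000 × 0.2 × 0.18 × 0.14 = 630 kJ
Total at Population P: 397.872 + 630 = 1027.872 kJ

1027.87 kJ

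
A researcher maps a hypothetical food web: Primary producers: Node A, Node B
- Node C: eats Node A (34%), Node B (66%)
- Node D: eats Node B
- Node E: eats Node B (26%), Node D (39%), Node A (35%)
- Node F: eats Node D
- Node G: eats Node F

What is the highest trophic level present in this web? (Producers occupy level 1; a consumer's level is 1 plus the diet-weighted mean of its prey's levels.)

4

Node C: 1 + (0.34×1 + 0.66×1) = 2
Node D: 1 + 1 = 2
Node E: 1 + (0.26×1 + 0.39×2 + 0.35×1) = 2.39
Node F: 1 + 2 = 3
Node G: 1 + 3 = 4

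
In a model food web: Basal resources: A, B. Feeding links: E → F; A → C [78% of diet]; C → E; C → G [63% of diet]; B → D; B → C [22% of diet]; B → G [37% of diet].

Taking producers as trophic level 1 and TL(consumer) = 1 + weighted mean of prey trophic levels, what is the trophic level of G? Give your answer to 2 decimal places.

2.63

C: 1 + (0.78×1 + 0.22×1) = 2
D: 1 + 1 = 2
E: 1 + 2 = 3
F: 1 + 3 = 4
G: 1 + (0.63×2 + 0.37×1) = 2.63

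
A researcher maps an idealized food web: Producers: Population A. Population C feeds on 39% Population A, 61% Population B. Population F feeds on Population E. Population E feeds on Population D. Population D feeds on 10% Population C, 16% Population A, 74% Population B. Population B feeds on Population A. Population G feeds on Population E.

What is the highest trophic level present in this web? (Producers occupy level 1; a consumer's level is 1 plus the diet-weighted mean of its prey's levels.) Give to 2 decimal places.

4.90

Population B: 1 + 1 = 2
Population C: 1 + (0.39×1 + 0.61×2) = 2.61
Population D: 1 + (0.1×2.61 + 0.16×1 + 0.74×2) = 2.901
Population E: 1 + 2.901 = 3.901
Population F: 1 + 3.901 = 4.901
Population G: 1 + 3.901 = 4.901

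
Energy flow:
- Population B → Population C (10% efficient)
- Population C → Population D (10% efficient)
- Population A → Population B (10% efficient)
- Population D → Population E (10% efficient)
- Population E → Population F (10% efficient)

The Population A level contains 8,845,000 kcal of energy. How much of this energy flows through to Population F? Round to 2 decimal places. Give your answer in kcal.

88.45 kcal

Population B: 8845000 × 0.1 = 884500 kcal
Population C: 884500 × 0.1 = 88450 kcal
Population D: 88450 × 0.1 = 8845 kcal
Population E: 8845 × 0.1 = 884.5 kcal
Population F: 884.5 × 0.1 = 88.45 kcal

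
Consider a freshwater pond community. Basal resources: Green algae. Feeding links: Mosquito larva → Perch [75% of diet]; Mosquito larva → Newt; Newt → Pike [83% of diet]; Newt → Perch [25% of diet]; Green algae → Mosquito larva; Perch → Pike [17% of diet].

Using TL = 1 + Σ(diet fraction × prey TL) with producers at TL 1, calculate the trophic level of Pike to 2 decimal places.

Mosquito larva: 1 + 1 = 2
Newt: 1 + 2 = 3
Perch: 1 + (0.25×3 + 0.75×2) = 3.25
Pike: 1 + (0.17×3.25 + 0.83×3) = 4.0425

4.04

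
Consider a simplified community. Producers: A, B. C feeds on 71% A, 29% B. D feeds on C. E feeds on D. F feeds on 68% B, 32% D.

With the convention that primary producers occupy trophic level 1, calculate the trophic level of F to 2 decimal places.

C: 1 + (0.71×1 + 0.29×1) = 2
D: 1 + 2 = 3
E: 1 + 3 = 4
F: 1 + (0.68×1 + 0.32×3) = 2.64

2.64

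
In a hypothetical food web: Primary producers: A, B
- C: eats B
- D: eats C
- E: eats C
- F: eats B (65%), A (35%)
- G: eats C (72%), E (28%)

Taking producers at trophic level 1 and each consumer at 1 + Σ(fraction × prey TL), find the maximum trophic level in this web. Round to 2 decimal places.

3.28

C: 1 + 1 = 2
D: 1 + 2 = 3
E: 1 + 2 = 3
F: 1 + (0.65×1 + 0.35×1) = 2
G: 1 + (0.72×2 + 0.28×3) = 3.28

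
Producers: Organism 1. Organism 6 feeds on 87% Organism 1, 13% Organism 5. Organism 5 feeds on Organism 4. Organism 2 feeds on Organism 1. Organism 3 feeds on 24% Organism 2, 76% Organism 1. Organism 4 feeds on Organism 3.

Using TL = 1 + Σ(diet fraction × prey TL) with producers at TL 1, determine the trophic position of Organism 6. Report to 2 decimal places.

2.42

Organism 2: 1 + 1 = 2
Organism 3: 1 + (0.24×2 + 0.76×1) = 2.24
Organism 4: 1 + 2.24 = 3.24
Organism 5: 1 + 3.24 = 4.24
Organism 6: 1 + (0.87×1 + 0.13×4.24) = 2.4212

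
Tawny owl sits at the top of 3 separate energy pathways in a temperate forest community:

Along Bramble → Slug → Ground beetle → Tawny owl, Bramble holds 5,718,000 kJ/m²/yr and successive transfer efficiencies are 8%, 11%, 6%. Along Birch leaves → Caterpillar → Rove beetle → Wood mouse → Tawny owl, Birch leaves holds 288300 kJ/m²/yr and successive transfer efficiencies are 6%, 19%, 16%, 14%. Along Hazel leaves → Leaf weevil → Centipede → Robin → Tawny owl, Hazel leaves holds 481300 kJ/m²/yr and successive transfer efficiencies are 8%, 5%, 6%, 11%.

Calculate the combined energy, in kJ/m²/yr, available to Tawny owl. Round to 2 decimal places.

Via Bramble: 5718000 × 0.08 × 0.11 × 0.06 = 3019.104 kJ/m²/yr
Via Birch leaves: 288300 × 0.06 × 0.19 × 0.16 × 0.14 = 73.620288 kJ/m²/yr
Via Hazel leaves: 481300 × 0.08 × 0.05 × 0.06 × 0.11 = 12.70632 kJ/m²/yr
Total at Tawny owl: 3019.104 + 73.620288 + 12.70632 = 3105.430608 kJ/m²/yr

3105.43 kJ/m²/yr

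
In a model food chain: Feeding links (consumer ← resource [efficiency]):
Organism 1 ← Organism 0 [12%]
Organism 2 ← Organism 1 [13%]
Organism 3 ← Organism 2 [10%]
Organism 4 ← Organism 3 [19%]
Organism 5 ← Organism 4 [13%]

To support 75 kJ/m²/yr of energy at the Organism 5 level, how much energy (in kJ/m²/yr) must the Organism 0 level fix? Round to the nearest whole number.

1946434 kJ/m²/yr

Cumulative transfer efficiency: 0.12 × 0.13 × 0.1 × 0.19 × 0.13 = 0.000038532
Organism 0 energy = 75 / 0.000038532 = 1946434 kJ/m²/yr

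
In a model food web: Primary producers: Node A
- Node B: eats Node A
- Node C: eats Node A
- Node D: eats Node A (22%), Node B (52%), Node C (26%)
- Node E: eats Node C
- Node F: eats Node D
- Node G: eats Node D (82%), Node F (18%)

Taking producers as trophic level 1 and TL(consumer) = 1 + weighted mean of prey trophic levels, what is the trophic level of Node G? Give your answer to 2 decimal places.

3.96

Node B: 1 + 1 = 2
Node C: 1 + 1 = 2
Node D: 1 + (0.22×1 + 0.52×2 + 0.26×2) = 2.78
Node E: 1 + 2 = 3
Node F: 1 + 2.78 = 3.78
Node G: 1 + (0.82×2.78 + 0.18×3.78) = 3.96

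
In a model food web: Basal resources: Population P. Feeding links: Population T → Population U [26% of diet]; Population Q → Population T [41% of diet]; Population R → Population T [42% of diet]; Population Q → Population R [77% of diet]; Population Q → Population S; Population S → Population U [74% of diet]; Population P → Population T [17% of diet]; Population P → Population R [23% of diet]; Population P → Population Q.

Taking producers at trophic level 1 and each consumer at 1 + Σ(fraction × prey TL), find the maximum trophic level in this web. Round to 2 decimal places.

4.04

Population Q: 1 + 1 = 2
Population R: 1 + (0.23×1 + 0.77×2) = 2.77
Population S: 1 + 2 = 3
Population T: 1 + (0.17×1 + 0.41×2 + 0.42×2.77) = 3.1534
Population U: 1 + (0.26×3.1534 + 0.74×3) = 4.039884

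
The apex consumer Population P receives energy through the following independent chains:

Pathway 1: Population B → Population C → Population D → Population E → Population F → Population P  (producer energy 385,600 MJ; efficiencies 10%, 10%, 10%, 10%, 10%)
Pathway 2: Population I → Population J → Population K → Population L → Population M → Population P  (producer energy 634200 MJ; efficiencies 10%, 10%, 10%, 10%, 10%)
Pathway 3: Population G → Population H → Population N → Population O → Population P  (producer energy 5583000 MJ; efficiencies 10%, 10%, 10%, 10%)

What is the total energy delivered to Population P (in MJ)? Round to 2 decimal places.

568.50 MJ

Pathway 1: 385600 × 0.1 × 0.1 × 0.1 × 0.1 × 0.1 = 3.856 MJ
Pathway 2: 634200 × 0.1 × 0.1 × 0.1 × 0.1 × 0.1 = 6.342 MJ
Pathway 3: 5583000 × 0.1 × 0.1 × 0.1 × 0.1 = 558.3 MJ
Total at Population P: 3.856 + 6.342 + 558.3 = 568.498 MJ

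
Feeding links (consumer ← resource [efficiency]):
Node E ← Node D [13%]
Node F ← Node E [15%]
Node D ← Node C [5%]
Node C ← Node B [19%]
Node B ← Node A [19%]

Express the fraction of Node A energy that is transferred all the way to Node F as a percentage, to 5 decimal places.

0.00352%

Product of link efficiencies: 0.19 × 0.19 × 0.05 × 0.13 × 0.15 = 0.0000351975
As a percentage: 0.0000351975 × 100 = 0.00352%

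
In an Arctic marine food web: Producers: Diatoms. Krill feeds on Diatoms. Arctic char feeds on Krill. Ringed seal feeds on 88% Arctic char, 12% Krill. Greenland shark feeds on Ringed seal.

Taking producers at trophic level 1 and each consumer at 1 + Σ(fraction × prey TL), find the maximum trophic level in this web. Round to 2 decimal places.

4.88

Krill: 1 + 1 = 2
Arctic char: 1 + 2 = 3
Ringed seal: 1 + (0.88×3 + 0.12×2) = 3.88
Greenland shark: 1 + 3.88 = 4.88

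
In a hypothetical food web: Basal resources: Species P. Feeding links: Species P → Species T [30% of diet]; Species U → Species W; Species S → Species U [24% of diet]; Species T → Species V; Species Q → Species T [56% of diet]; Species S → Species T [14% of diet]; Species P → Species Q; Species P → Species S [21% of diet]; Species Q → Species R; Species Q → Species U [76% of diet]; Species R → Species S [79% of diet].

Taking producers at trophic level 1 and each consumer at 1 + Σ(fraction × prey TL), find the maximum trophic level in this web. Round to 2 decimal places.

4.38

Species Q: 1 + 1 = 2
Species R: 1 + 2 = 3
Species S: 1 + (0.21×1 + 0.79×3) = 3.58
Species T: 1 + (0.3×1 + 0.14×3.58 + 0.56×2) = 2.9212
Species U: 1 + (0.24×3.58 + 0.76×2) = 3.3792
Species V: 1 + 2.9212 = 3.9212
Species W: 1 + 3.3792 = 4.3792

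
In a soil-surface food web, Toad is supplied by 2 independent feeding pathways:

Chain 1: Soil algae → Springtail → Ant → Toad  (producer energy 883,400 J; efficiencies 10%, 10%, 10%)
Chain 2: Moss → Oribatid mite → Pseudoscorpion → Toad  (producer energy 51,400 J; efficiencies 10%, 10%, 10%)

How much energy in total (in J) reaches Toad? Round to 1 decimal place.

Chain 1: 883400 × 0.1 × 0.1 × 0.1 = 883.4 J
Chain 2: 51400 × 0.1 × 0.1 × 0.1 = 51.4 J
Total at Toad: 883.4 + 51.4 = 934.8 J

934.8 J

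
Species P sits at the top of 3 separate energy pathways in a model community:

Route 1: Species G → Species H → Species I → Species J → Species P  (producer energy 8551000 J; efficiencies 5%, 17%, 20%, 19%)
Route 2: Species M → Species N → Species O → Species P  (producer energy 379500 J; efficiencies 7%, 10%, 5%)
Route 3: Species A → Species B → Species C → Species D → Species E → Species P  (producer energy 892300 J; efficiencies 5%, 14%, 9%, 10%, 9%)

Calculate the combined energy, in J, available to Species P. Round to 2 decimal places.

Route 1: 8551000 × 0.05 × 0.17 × 0.2 × 0.19 = 2761.973 J
Route 2: 379500 × 0.07 × 0.1 × 0.05 = 132.825 J
Route 3: 892300 × 0.05 × 0.14 × 0.09 × 0.1 × 0.09 = 5.059341 J
Total at Species P: 2761.973 + 132.825 + 5.059341 = 2899.857341 J

2899.86 J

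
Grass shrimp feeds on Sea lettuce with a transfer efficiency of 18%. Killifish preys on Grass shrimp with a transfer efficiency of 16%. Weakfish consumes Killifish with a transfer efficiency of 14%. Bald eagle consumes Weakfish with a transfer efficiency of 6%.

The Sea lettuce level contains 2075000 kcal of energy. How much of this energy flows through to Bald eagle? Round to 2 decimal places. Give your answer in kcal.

Grass shrimp: 2075000 × 0.18 = 373500 kcal
Killifish: 373500 × 0.16 = 59760 kcal
Weakfish: 59760 × 0.14 = 8366.4 kcal
Bald eagle: 8366.4 × 0.06 = 501.984 kcal

501.98 kcal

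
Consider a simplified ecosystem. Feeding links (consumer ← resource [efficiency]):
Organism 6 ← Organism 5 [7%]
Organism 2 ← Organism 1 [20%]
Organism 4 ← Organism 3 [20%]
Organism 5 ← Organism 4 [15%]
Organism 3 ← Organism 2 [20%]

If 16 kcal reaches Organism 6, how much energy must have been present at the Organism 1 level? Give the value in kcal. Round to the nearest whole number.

190476 kcal

Cumulative transfer efficiency: 0.2 × 0.2 × 0.2 × 0.15 × 0.07 = 0.000084
Organism 1 energy = 16 / 0.000084 = 190476 kcal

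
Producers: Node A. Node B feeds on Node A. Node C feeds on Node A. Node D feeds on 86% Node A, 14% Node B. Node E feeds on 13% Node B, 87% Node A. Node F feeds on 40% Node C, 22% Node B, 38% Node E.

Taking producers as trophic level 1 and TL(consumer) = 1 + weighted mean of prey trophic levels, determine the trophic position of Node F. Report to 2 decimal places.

3.05

Node B: 1 + 1 = 2
Node C: 1 + 1 = 2
Node D: 1 + (0.86×1 + 0.14×2) = 2.14
Node E: 1 + (0.13×2 + 0.87×1) = 2.13
Node F: 1 + (0.4×2 + 0.22×2 + 0.38×2.13) = 3.0494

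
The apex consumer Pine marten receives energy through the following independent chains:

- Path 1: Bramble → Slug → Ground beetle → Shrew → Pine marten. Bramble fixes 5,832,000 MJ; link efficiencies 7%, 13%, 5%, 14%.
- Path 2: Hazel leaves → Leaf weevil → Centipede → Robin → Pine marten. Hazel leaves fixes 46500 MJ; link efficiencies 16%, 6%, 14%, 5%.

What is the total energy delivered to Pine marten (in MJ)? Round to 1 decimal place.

374.6 MJ

Path 1: 5832000 × 0.07 × 0.13 × 0.05 × 0.14 = 371.4984 MJ
Path 2: 46500 × 0.16 × 0.06 × 0.14 × 0.05 = 3.1248 MJ
Total at Pine marten: 371.4984 + 3.1248 = 374.6232 MJ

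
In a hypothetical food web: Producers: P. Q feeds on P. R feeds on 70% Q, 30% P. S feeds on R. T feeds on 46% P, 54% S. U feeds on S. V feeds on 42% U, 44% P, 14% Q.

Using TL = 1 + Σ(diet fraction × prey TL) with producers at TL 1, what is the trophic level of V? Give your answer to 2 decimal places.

Q: 1 + 1 = 2
R: 1 + (0.7×2 + 0.3×1) = 2.7
S: 1 + 2.7 = 3.7
T: 1 + (0.46×1 + 0.54×3.7) = 3.458
U: 1 + 3.7 = 4.7
V: 1 + (0.42×4.7 + 0.44×1 + 0.14×2) = 3.694

3.69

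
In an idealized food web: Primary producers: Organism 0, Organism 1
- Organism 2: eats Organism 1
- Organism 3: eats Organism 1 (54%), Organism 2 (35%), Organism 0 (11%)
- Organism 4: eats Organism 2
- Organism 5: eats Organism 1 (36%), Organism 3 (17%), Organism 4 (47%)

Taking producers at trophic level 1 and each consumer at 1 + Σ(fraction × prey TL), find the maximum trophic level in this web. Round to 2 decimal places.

Organism 2: 1 + 1 = 2
Organism 3: 1 + (0.54×1 + 0.35×2 + 0.11×1) = 2.35
Organism 4: 1 + 2 = 3
Organism 5: 1 + (0.36×1 + 0.17×2.35 + 0.47×3) = 3.1695

3.17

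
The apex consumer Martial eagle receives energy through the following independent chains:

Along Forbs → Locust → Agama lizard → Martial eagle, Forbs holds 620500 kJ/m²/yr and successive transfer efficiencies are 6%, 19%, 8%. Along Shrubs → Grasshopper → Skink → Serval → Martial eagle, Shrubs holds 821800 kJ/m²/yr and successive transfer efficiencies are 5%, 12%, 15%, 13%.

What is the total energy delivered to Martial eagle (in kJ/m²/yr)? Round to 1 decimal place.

Via Forbs: 620500 × 0.06 × 0.19 × 0.08 = 565.896 kJ/m²/yr
Via Shrubs: 821800 × 0.05 × 0.12 × 0.15 × 0.13 = 96.1506 kJ/m²/yr
Total at Martial eagle: 565.896 + 96.1506 = 662.0466 kJ/m²/yr

662.0 kJ/m²/yr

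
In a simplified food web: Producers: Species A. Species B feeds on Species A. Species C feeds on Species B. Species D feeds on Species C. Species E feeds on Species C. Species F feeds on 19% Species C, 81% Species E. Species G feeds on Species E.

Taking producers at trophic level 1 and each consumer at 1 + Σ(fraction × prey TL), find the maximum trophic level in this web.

5

Species B: 1 + 1 = 2
Species C: 1 + 2 = 3
Species D: 1 + 3 = 4
Species E: 1 + 3 = 4
Species F: 1 + (0.19×3 + 0.81×4) = 4.81
Species G: 1 + 4 = 5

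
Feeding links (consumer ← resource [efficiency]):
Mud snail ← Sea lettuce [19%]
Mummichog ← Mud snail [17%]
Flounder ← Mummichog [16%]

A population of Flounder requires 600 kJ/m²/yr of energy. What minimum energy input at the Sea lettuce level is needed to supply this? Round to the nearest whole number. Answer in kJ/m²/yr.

Cumulative transfer efficiency: 0.19 × 0.17 × 0.16 = 0.005168
Sea lettuce energy = 600 / 0.005168 = 116099 kJ/m²/yr

116099 kJ/m²/yr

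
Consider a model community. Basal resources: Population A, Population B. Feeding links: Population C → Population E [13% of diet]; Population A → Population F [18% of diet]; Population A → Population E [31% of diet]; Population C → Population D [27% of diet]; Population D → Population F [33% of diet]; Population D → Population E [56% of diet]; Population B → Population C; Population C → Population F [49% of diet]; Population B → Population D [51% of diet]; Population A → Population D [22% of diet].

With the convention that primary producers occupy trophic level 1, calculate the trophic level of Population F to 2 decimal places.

2.91

Population C: 1 + 1 = 2
Population D: 1 + (0.22×1 + 0.51×1 + 0.27×2) = 2.27
Population E: 1 + (0.56×2.27 + 0.13×2 + 0.31×1) = 2.8412
Population F: 1 + (0.33×2.27 + 0.18×1 + 0.49×2) = 2.9091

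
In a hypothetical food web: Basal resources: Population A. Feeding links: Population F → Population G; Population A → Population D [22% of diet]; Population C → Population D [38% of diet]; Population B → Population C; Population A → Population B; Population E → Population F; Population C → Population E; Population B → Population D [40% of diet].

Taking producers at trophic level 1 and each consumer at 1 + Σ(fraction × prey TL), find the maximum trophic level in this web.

Population B: 1 + 1 = 2
Population C: 1 + 2 = 3
Population D: 1 + (0.38×3 + 0.22×1 + 0.4×2) = 3.16
Population E: 1 + 3 = 4
Population F: 1 + 4 = 5
Population G: 1 + 5 = 6

6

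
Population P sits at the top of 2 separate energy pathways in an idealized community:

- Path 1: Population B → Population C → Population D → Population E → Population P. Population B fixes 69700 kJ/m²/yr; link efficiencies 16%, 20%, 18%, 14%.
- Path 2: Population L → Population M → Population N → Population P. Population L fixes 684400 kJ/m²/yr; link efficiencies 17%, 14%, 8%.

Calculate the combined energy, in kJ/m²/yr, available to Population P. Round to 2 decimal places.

Path 1: 69700 × 0.16 × 0.2 × 0.18 × 0.14 = 56.20608 kJ/m²/yr
Path 2: 684400 × 0.17 × 0.14 × 0.08 = 1303.0976 kJ/m²/yr
Total at Population P: 56.20608 + 1303.0976 = 1359.30368 kJ/m²/yr

1359.30 kJ/m²/yr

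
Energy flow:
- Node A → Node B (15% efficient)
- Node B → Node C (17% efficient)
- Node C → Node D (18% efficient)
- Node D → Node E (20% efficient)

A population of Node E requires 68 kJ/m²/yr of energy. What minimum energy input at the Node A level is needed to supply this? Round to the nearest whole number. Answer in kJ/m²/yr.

Cumulative transfer efficiency: 0.15 × 0.17 × 0.18 × 0.2 = 0.000918
Node A energy = 68 / 0.000918 = 74074 kJ/m²/yr

74074 kJ/m²/yr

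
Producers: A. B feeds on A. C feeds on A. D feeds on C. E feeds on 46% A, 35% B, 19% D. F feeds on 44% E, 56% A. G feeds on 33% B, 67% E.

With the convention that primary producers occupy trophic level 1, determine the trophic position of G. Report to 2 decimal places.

3.49

B: 1 + 1 = 2
C: 1 + 1 = 2
D: 1 + 2 = 3
E: 1 + (0.46×1 + 0.35×2 + 0.19×3) = 2.73
F: 1 + (0.44×2.73 + 0.56×1) = 2.7612
G: 1 + (0.33×2 + 0.67×2.73) = 3.4891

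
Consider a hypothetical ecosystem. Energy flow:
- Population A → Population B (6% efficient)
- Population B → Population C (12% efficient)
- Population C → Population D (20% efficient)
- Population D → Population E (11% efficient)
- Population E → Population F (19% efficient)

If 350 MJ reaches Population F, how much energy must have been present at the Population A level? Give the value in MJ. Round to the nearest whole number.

11629452 MJ

Cumulative transfer efficiency: 0.06 × 0.12 × 0.2 × 0.11 × 0.19 = 0.000030096
Population A energy = 350 / 0.000030096 = 11629452 MJ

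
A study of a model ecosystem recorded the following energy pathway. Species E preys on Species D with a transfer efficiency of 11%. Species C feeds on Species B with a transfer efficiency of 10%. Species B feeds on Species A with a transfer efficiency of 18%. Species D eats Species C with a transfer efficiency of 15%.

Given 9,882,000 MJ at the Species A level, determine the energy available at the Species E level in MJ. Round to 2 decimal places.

Species B: 9882000 × 0.18 = 1778760 MJ
Species C: 1778760 × 0.1 = 177876 MJ
Species D: 177876 × 0.15 = 26681.4 MJ
Species E: 26681.4 × 0.11 = 2934.954 MJ

2934.95 MJ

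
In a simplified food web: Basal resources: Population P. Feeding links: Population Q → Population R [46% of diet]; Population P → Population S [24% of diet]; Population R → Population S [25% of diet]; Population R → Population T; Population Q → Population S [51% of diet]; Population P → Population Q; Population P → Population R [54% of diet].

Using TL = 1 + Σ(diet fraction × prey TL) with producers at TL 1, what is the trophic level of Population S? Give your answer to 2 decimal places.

Population Q: 1 + 1 = 2
Population R: 1 + (0.54×1 + 0.46×2) = 2.46
Population S: 1 + (0.24×1 + 0.25×2.46 + 0.51×2) = 2.875
Population T: 1 + 2.46 = 3.46

2.88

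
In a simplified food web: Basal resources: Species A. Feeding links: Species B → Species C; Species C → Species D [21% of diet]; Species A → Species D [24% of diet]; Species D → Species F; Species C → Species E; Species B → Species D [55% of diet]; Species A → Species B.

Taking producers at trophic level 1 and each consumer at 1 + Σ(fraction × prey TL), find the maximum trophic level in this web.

4

Species B: 1 + 1 = 2
Species C: 1 + 2 = 3
Species D: 1 + (0.55×2 + 0.24×1 + 0.21×3) = 2.97
Species E: 1 + 3 = 4
Species F: 1 + 2.97 = 3.97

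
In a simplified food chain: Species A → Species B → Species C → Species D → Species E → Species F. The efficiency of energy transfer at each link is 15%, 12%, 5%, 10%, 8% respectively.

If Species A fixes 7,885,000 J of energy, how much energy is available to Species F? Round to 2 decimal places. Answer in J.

56.77 J

Species B: 7885000 × 0.15 = 1182750 J
Species C: 1182750 × 0.12 = 141930 J
Species D: 141930 × 0.05 = 7096.5 J
Species E: 7096.5 × 0.1 = 709.65 J
Species F: 709.65 × 0.08 = 56.772 J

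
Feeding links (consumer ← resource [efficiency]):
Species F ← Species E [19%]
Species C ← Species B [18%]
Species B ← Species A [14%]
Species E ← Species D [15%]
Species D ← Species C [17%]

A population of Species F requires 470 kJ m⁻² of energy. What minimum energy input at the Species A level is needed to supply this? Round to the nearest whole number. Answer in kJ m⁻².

Cumulative transfer efficiency: 0.14 × 0.18 × 0.17 × 0.15 × 0.19 = 0.000122094
Species A energy = 470 / 0.000122094 = 3849493 kJ m⁻²

3849493 kJ m⁻²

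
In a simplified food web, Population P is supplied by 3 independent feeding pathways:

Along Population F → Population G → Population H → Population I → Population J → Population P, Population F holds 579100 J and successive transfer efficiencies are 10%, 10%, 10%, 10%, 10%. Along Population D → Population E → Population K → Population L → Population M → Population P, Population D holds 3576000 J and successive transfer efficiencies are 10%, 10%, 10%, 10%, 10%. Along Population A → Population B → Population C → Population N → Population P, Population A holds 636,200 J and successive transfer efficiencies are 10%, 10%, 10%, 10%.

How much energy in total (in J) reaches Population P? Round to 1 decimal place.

Via Population F: 579100 × 0.1 × 0.1 × 0.1 × 0.1 × 0.1 = 5.791 J
Via Population D: 3576000 × 0.1 × 0.1 × 0.1 × 0.1 × 0.1 = 35.76 J
Via Population A: 636200 × 0.1 × 0.1 × 0.1 × 0.1 = 63.62 J
Total at Population P: 5.791 + 35.76 + 63.62 = 105.171 J

105.2 J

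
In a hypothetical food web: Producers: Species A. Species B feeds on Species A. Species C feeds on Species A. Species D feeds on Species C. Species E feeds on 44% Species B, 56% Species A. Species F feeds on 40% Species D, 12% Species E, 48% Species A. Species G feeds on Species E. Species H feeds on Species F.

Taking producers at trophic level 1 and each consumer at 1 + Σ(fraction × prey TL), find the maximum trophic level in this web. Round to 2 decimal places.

3.97

Species B: 1 + 1 = 2
Species C: 1 + 1 = 2
Species D: 1 + 2 = 3
Species E: 1 + (0.44×2 + 0.56×1) = 2.44
Species F: 1 + (0.4×3 + 0.12×2.44 + 0.48×1) = 2.9728
Species G: 1 + 2.44 = 3.44
Species H: 1 + 2.9728 = 3.9728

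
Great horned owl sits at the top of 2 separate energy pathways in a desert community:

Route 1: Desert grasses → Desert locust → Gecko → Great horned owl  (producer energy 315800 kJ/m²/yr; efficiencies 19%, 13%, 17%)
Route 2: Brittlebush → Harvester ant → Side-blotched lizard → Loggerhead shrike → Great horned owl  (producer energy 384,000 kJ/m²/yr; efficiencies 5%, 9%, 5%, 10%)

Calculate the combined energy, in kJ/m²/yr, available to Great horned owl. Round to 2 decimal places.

Route 1: 315800 × 0.19 × 0.13 × 0.17 = 1326.0442 kJ/m²/yr
Route 2: 384000 × 0.05 × 0.09 × 0.05 × 0.1 = 8.64 kJ/m²/yr
Total at Great horned owl: 1326.0442 + 8.64 = 1334.6842 kJ/m²/yr

1334.68 kJ/m²/yr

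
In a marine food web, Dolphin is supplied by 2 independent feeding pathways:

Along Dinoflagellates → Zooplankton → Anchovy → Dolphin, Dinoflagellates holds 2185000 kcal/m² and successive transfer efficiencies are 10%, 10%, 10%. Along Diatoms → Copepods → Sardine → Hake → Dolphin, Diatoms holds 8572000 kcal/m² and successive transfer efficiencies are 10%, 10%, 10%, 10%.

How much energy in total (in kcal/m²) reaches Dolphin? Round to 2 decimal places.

Via Dinoflagellates: 2185000 × 0.1 × 0.1 × 0.1 = 2185 kcal/m²
Via Diatoms: 8572000 × 0.1 × 0.1 × 0.1 × 0.1 = 857.2 kcal/m²
Total at Dolphin: 2185 + 857.2 = 3042.2 kcal/m²

3042.20 kcal/m²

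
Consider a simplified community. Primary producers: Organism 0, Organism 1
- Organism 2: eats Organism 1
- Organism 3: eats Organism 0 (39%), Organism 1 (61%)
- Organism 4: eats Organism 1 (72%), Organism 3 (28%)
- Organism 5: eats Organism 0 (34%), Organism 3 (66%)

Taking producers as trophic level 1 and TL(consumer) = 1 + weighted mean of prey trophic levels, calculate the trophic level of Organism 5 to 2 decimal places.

Organism 2: 1 + 1 = 2
Organism 3: 1 + (0.39×1 + 0.61×1) = 2
Organism 4: 1 + (0.72×1 + 0.28×2) = 2.28
Organism 5: 1 + (0.34×1 + 0.66×2) = 2.66

2.66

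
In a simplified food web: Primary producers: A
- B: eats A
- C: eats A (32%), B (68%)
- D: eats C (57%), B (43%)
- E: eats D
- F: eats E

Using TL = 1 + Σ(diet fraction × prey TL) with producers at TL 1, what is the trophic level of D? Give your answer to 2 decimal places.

3.39

B: 1 + 1 = 2
C: 1 + (0.32×1 + 0.68×2) = 2.68
D: 1 + (0.57×2.68 + 0.43×2) = 3.3876
E: 1 + 3.3876 = 4.3876
F: 1 + 4.3876 = 5.3876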